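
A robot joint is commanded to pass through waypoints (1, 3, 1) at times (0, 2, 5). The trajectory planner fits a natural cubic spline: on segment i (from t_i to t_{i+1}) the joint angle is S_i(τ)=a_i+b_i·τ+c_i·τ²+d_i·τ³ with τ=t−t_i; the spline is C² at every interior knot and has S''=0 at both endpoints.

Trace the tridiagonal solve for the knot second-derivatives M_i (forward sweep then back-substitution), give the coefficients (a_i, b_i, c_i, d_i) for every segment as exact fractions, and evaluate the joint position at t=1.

Δ: Δ0=1, Δ1=-2/3
row 1: diag=10, rhs=-10; c'=3/10, d'=-1
back: M1=-1
M: M0=0, M1=-1, M2=0
seg 0: a=1, c=M0/2=0, d=(M1−M0)/(6·2)=-1/12, b=Δ0−h0·(2M0+M1)/6=4/3
seg 1: a=3, c=M1/2=-1/2, d=(M2−M1)/(6·3)=1/18, b=Δ1−h1·(2M1+M2)/6=1/3
t_q=1 → seg 0, τ=1; S=1+4/3·τ+0·τ²+-1/12·τ³=9/4

  seg 0: a=1 b=4/3 c=0 d=-1/12
  seg 1: a=3 b=1/3 c=-1/2 d=1/18
S(1) = 9/4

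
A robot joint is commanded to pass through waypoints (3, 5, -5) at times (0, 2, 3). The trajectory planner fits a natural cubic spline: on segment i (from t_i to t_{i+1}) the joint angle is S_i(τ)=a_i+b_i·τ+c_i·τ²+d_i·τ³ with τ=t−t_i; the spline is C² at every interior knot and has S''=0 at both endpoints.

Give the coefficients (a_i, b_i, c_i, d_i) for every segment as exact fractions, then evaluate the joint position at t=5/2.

Δ: Δ0=1, Δ1=-10
row 1: diag=6, rhs=-66; c'=1/6, d'=-11
back: M1=-11
M: M0=0, M1=-11, M2=0
seg 0: a=3, c=M0/2=0, d=(M1−M0)/(6·2)=-11/12, b=Δ0−h0·(2M0+M1)/6=14/3
seg 1: a=5, c=M1/2=-11/2, d=(M2−M1)/(6·1)=11/6, b=Δ1−h1·(2M1+M2)/6=-19/3
t_q=5/2 → seg 1, τ=1/2; S=5+-19/3·τ+-11/2·τ²+11/6·τ³=11/16

  seg 0: a=3 b=14/3 c=0 d=-11/12
  seg 1: a=5 b=-19/3 c=-11/2 d=11/6
S(5/2) = 11/16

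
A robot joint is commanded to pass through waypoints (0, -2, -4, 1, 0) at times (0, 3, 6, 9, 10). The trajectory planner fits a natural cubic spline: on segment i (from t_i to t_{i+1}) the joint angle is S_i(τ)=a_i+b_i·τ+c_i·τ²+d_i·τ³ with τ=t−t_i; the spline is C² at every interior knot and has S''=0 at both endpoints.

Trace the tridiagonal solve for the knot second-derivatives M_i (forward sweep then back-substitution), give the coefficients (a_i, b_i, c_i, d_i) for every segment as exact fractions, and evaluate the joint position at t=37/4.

Δ: Δ0=-2/3, Δ1=-2/3, Δ2=5/3, Δ3=-1
row 1: diag=12, rhs=0; c'=1/4, d'=0
row 2: denom=12−3·1/4=45/4; d'=(14−3·0)/(45/4)=56/45
row 3: denom=8−3·4/15=36/5; d'=(-16−3·56/45)/(36/5)=-74/27
back: M3=-74/27
back: M2=56/45−4/15·-74/27=160/81
back: M1=0−1/4·160/81=-40/81
M: M0=0, M1=-40/81, M2=160/81, M3=-74/27, M4=0
seg 0: a=0, c=M0/2=0, d=(M1−M0)/(6·3)=-20/729, b=Δ0−h0·(2M0+M1)/6=-34/81
seg 1: a=-2, c=M1/2=-20/81, d=(M2−M1)/(6·3)=100/729, b=Δ1−h1·(2M1+M2)/6=-94/81
seg 2: a=-4, c=M2/2=80/81, d=(M3−M2)/(6·3)=-191/729, b=Δ2−h2·(2M2+M3)/6=86/81
seg 3: a=1, c=M3/2=-37/27, d=(M4−M3)/(6·1)=37/81, b=Δ3−h3·(2M3+M4)/6=-7/81
t_q=37/4 → seg 3, τ=1/4; S=1+-7/81·τ+-37/27·τ²+37/81·τ³=1555/1728

  seg 0: a=0 b=-34/81 c=0 d=-20/729
  seg 1: a=-2 b=-94/81 c=-20/81 d=100/729
  seg 2: a=-4 b=86/81 c=80/81 d=-191/729
  seg 3: a=1 b=-7/81 c=-37/27 d=37/81
S(37/4) = 1555/1728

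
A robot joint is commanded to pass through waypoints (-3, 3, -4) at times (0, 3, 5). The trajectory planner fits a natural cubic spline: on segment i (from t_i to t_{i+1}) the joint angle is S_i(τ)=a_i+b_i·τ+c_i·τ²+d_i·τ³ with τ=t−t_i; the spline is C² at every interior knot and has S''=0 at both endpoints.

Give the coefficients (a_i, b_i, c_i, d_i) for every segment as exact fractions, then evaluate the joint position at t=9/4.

  seg 0: a=-3 b=73/20 c=0 d=-11/60
  seg 1: a=3 b=-13/10 c=-33/20 d=11/40
S(9/4) = 3999/1280

Δ: Δ0=2, Δ1=-7/2
row 1: diag=10, rhs=-33; c'=1/5, d'=-33/10
back: M1=-33/10
M: M0=0, M1=-33/10, M2=0
seg 0: a=-3, c=M0/2=0, d=(M1−M0)/(6·3)=-11/60, b=Δ0−h0·(2M0+M1)/6=73/20
seg 1: a=3, c=M1/2=-33/20, d=(M2−M1)/(6·2)=11/40, b=Δ1−h1·(2M1+M2)/6=-13/10
t_q=9/4 → seg 0, τ=9/4; S=-3+73/20·τ+0·τ²+-11/60·τ³=3999/1280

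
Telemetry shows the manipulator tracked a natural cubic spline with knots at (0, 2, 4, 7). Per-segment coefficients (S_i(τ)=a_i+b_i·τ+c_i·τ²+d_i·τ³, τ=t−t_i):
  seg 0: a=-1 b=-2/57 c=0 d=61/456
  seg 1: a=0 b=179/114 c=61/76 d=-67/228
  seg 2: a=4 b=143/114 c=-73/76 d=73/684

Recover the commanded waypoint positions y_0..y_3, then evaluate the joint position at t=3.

y_0=-1 y_1=0 y_2=4 y_3=2
S(3) = 79/38

y_0 = S_0(0) = a_0 = -1
y_1 = S_1(0) = a_1 = 0
y_2 = S_2(0) = a_2 = 4
y_3 = S_2(3) = 2
t_q=3 is in segment 1 (τ=1); S_1(τ)=79/38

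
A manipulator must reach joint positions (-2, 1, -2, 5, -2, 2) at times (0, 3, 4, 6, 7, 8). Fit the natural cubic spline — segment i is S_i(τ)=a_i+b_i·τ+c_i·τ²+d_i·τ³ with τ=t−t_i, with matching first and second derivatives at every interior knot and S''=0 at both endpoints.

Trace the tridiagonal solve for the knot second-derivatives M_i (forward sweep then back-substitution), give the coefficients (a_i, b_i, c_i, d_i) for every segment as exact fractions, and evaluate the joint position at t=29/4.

  seg 0: a=-2 b=6367/1906 c=0 d=-1487/5718
  seg 1: a=1 b=-3508/953 c=-4461/1906 d=5759/1906
  seg 2: a=-2 b=1339/1906 c=6408/953 d=-5075/1906
  seg 3: a=5 b=-8297/1906 c=-8817/953 d=12589/1906
  seg 4: a=-2 b=-2899/953 c=20133/1906 d=-6711/1906
S(29/4) = -262915/121984

Δ: Δ0=1, Δ1=-3, Δ2=7/2, Δ3=-7, Δ4=4
row 1: diag=8, rhs=-24; c'=1/8, d'=-3
row 2: denom=6−1·1/8=47/8; d'=(39−1·-3)/(47/8)=336/47
row 3: denom=6−2·16/47=250/47; d'=(-63−2·336/47)/(250/47)=-3633/250
row 4: denom=4−1·47/250=953/250; d'=(66−1·-3633/250)/(953/250)=20133/953
back: M4=20133/953
back: M3=-3633/250−47/250·20133/953=-17634/953
back: M2=336/47−16/47·-17634/953=12816/953
back: M1=-3−1/8·12816/953=-4461/953
M: M0=0, M1=-4461/953, M2=12816/953, M3=-17634/953, M4=20133/953, M5=0
seg 0: a=-2, c=M0/2=0, d=(M1−M0)/(6·3)=-1487/5718, b=Δ0−h0·(2M0+M1)/6=6367/1906
seg 1: a=1, c=M1/2=-4461/1906, d=(M2−M1)/(6·1)=5759/1906, b=Δ1−h1·(2M1+M2)/6=-3508/953
seg 2: a=-2, c=M2/2=6408/953, d=(M3−M2)/(6·2)=-5075/1906, b=Δ2−h2·(2M2+M3)/6=1339/1906
seg 3: a=5, c=M3/2=-8817/953, d=(M4−M3)/(6·1)=12589/1906, b=Δ3−h3·(2M3+M4)/6=-8297/1906
seg 4: a=-2, c=M4/2=20133/1906, d=(M5−M4)/(6·1)=-6711/1906, b=Δ4−h4·(2M4+M5)/6=-2899/953
t_q=29/4 → seg 4, τ=1/4; S=-2+-2899/953·τ+20133/1906·τ²+-6711/1906·τ³=-262915/121984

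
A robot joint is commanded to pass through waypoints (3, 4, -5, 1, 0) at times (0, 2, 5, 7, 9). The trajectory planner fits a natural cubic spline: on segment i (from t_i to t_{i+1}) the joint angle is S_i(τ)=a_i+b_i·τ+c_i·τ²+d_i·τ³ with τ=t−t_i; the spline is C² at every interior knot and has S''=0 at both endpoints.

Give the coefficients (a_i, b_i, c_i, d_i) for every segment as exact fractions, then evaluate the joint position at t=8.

Δ: Δ0=1/2, Δ1=-3, Δ2=3, Δ3=-1/2
row 1: diag=10, rhs=-21; c'=3/10, d'=-21/10
row 2: denom=10−3·3/10=91/10; d'=(36−3·-21/10)/(91/10)=423/91
row 3: denom=8−2·20/91=688/91; d'=(-21−2·423/91)/(688/91)=-2757/688
back: M3=-2757/688
back: M2=423/91−20/91·-2757/688=951/172
back: M1=-21/10−3/10·951/172=-1293/344
M: M0=0, M1=-1293/344, M2=951/172, M3=-2757/688, M4=0
seg 0: a=3, c=M0/2=0, d=(M1−M0)/(6·2)=-431/1376, b=Δ0−h0·(2M0+M1)/6=603/344
seg 1: a=4, c=M1/2=-1293/688, d=(M2−M1)/(6·3)=355/688, b=Δ1−h1·(2M1+M2)/6=-345/172
seg 2: a=-5, c=M2/2=951/344, d=(M3−M2)/(6·2)=-2187/2752, b=Δ2−h2·(2M2+M3)/6=447/688
seg 3: a=1, c=M3/2=-2757/1376, d=(M4−M3)/(6·2)=919/2752, b=Δ3−h3·(2M3+M4)/6=747/344
t_q=8 → seg 3, τ=1; S=1+747/344·τ+-2757/1376·τ²+919/2752·τ³=4133/2752

  seg 0: a=3 b=603/344 c=0 d=-431/1376
  seg 1: a=4 b=-345/172 c=-1293/688 d=355/688
  seg 2: a=-5 b=447/688 c=951/344 d=-2187/2752
  seg 3: a=1 b=747/344 c=-2757/1376 d=919/2752
S(8) = 4133/2752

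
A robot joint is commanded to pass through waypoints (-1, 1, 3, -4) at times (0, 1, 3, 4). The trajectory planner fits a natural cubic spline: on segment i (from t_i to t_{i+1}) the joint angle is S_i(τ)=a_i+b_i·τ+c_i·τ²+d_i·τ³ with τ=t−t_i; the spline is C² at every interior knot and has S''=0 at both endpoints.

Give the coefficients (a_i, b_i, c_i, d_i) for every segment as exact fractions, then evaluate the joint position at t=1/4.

Δ: Δ0=2, Δ1=1, Δ2=-7
row 1: diag=6, rhs=-6; c'=1/3, d'=-1
row 2: denom=6−2·1/3=16/3; d'=(-48−2·-1)/(16/3)=-69/8
back: M2=-69/8
back: M1=-1−1/3·-69/8=15/8
M: M0=0, M1=15/8, M2=-69/8, M3=0
seg 0: a=-1, c=M0/2=0, d=(M1−M0)/(6·1)=5/16, b=Δ0−h0·(2M0+M1)/6=27/16
seg 1: a=1, c=M1/2=15/16, d=(M2−M1)/(6·2)=-7/8, b=Δ1−h1·(2M1+M2)/6=21/8
seg 2: a=3, c=M2/2=-69/16, d=(M3−M2)/(6·1)=23/16, b=Δ2−h2·(2M2+M3)/6=-33/8
t_q=1/4 → seg 0, τ=1/4; S=-1+27/16·τ+0·τ²+5/16·τ³=-587/1024

  seg 0: a=-1 b=27/16 c=0 d=5/16
  seg 1: a=1 b=21/8 c=15/16 d=-7/8
  seg 2: a=3 b=-33/8 c=-69/16 d=23/16
S(1/4) = -587/1024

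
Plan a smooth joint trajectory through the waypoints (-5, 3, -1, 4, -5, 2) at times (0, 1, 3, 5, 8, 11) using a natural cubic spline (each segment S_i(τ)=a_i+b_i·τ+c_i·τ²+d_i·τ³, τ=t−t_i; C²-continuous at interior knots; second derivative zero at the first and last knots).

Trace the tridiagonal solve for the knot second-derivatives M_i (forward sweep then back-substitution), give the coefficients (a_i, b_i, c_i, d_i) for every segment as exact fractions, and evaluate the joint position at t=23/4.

  seg 0: a=-5 b=46495/4596 c=0 d=-9727/4596
  seg 1: a=3 b=8657/2298 c=-9727/1532 d=1991/1149
  seg 2: a=-1 b=-1921/2298 c=6201/1532 d=-10937/9192
  seg 3: a=4 b=1237/1149 c=-1184/383 d=5972/10341
  seg 4: a=-5 b=-2159/1149 c=2420/1149 d=-2420/10341
S(23/4) = 20297/6128

Δ: Δ0=8, Δ1=-2, Δ2=5/2, Δ3=-3, Δ4=7/3
row 1: diag=6, rhs=-60; c'=1/3, d'=-10
row 2: denom=8−2·1/3=22/3; d'=(27−2·-10)/(22/3)=141/22
row 3: denom=10−2·3/11=104/11; d'=(-33−2·141/22)/(104/11)=-63/13
row 4: denom=12−3·33/104=1149/104; d'=(32−3·-63/13)/(1149/104)=4840/1149
back: M4=4840/1149
back: M3=-63/13−33/104·4840/1149=-2368/383
back: M2=141/22−3/11·-2368/383=6201/766
back: M1=-10−1/3·6201/766=-9727/766
M: M0=0, M1=-9727/766, M2=6201/766, M3=-2368/383, M4=4840/1149, M5=0
seg 0: a=-5, c=M0/2=0, d=(M1−M0)/(6·1)=-9727/4596, b=Δ0−h0·(2M0+M1)/6=46495/4596
seg 1: a=3, c=M1/2=-9727/1532, d=(M2−M1)/(6·2)=1991/1149, b=Δ1−h1·(2M1+M2)/6=8657/2298
seg 2: a=-1, c=M2/2=6201/1532, d=(M3−M2)/(6·2)=-10937/9192, b=Δ2−h2·(2M2+M3)/6=-1921/2298
seg 3: a=4, c=M3/2=-1184/383, d=(M4−M3)/(6·3)=5972/10341, b=Δ3−h3·(2M3+M4)/6=1237/1149
seg 4: a=-5, c=M4/2=2420/1149, d=(M5−M4)/(6·3)=-2420/10341, b=Δ4−h4·(2M4+M5)/6=-2159/1149
t_q=23/4 → seg 3, τ=3/4; S=4+1237/1149·τ+-1184/383·τ²+5972/10341·τ³=20297/6128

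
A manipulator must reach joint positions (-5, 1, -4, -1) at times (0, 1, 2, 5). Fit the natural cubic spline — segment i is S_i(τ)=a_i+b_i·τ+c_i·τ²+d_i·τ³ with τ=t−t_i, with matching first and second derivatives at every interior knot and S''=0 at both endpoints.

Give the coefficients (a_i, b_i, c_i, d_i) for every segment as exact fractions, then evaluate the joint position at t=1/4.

  seg 0: a=-5 b=280/31 c=0 d=-94/31
  seg 1: a=1 b=-2/31 c=-282/31 d=129/31
  seg 2: a=-4 b=-179/31 c=105/31 d=-35/93
S(1/4) = -2767/992

Δ: Δ0=6, Δ1=-5, Δ2=1
row 1: diag=4, rhs=-66; c'=1/4, d'=-33/2
row 2: denom=8−1·1/4=31/4; d'=(36−1·-33/2)/(31/4)=210/31
back: M2=210/31
back: M1=-33/2−1/4·210/31=-564/31
M: M0=0, M1=-564/31, M2=210/31, M3=0
seg 0: a=-5, c=M0/2=0, d=(M1−M0)/(6·1)=-94/31, b=Δ0−h0·(2M0+M1)/6=280/31
seg 1: a=1, c=M1/2=-282/31, d=(M2−M1)/(6·1)=129/31, b=Δ1−h1·(2M1+M2)/6=-2/31
seg 2: a=-4, c=M2/2=105/31, d=(M3−M2)/(6·3)=-35/93, b=Δ2−h2·(2M2+M3)/6=-179/31
t_q=1/4 → seg 0, τ=1/4; S=-5+280/31·τ+0·τ²+-94/31·τ³=-2767/992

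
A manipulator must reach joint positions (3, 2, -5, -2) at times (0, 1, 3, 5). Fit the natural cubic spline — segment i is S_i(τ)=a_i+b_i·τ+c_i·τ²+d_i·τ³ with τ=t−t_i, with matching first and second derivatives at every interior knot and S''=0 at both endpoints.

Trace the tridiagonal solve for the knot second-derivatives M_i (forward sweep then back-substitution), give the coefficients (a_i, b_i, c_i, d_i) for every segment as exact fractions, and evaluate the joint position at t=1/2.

  seg 0: a=3 b=-7/22 c=0 d=-15/22
  seg 1: a=2 b=-26/11 c=-45/22 d=65/88
  seg 2: a=-5 b=-37/22 c=105/44 d=-35/88
S(1/2) = 485/176

Δ: Δ0=-1, Δ1=-7/2, Δ2=3/2
row 1: diag=6, rhs=-15; c'=1/3, d'=-5/2
row 2: denom=8−2·1/3=22/3; d'=(30−2·-5/2)/(22/3)=105/22
back: M2=105/22
back: M1=-5/2−1/3·105/22=-45/11
M: M0=0, M1=-45/11, M2=105/22, M3=0
seg 0: a=3, c=M0/2=0, d=(M1−M0)/(6·1)=-15/22, b=Δ0−h0·(2M0+M1)/6=-7/22
seg 1: a=2, c=M1/2=-45/22, d=(M2−M1)/(6·2)=65/88, b=Δ1−h1·(2M1+M2)/6=-26/11
seg 2: a=-5, c=M2/2=105/44, d=(M3−M2)/(6·2)=-35/88, b=Δ2−h2·(2M2+M3)/6=-37/22
t_q=1/2 → seg 0, τ=1/2; S=3+-7/22·τ+0·τ²+-15/22·τ³=485/176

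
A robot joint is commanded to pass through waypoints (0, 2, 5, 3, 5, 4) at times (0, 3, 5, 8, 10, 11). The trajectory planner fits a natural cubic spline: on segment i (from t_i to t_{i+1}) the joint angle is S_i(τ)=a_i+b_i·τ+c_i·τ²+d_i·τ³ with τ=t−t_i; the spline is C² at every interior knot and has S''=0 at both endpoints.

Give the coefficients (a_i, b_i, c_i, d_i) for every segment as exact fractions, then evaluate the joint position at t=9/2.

Δ: Δ0=2/3, Δ1=3/2, Δ2=-2/3, Δ3=1, Δ4=-1
row 1: diag=10, rhs=5; c'=1/5, d'=1/2
row 2: denom=10−2·1/5=48/5; d'=(-13−2·1/2)/(48/5)=-35/24
row 3: denom=10−3·5/16=145/16; d'=(10−3·-35/24)/(145/16)=46/29
row 4: denom=6−2·32/145=806/145; d'=(-12−2·46/29)/(806/145)=-1100/403
back: M4=-1100/403
back: M3=46/29−32/145·-1100/403=882/403
back: M2=-35/24−5/16·882/403=-2590/1209
back: M1=1/2−1/5·-2590/1209=2245/2418
M: M0=0, M1=2245/2418, M2=-2590/1209, M3=882/403, M4=-1100/403, M5=0
seg 0: a=0, c=M0/2=0, d=(M1−M0)/(6·3)=2245/43524, b=Δ0−h0·(2M0+M1)/6=979/4836
seg 1: a=2, c=M1/2=2245/4836, d=(M2−M1)/(6·2)=-825/3224, b=Δ1−h1·(2M1+M2)/6=3857/2418
seg 2: a=5, c=M2/2=-1295/1209, d=(M3−M2)/(6·3)=2618/10881, b=Δ2−h2·(2M2+M3)/6=461/1209
seg 3: a=3, c=M3/2=441/403, d=(M4−M3)/(6·2)=-991/2418, b=Δ3−h3·(2M3+M4)/6=545/1209
seg 4: a=5, c=M4/2=-550/403, d=(M5−M4)/(6·1)=550/1209, b=Δ4−h4·(2M4+M5)/6=-109/1209
t_q=9/2 → seg 1, τ=3/2; S=2+3857/2418·τ+2245/4836·τ²+-825/3224·τ³=117961/25792

  seg 0: a=0 b=979/4836 c=0 d=2245/43524
  seg 1: a=2 b=3857/2418 c=2245/4836 d=-825/3224
  seg 2: a=5 b=461/1209 c=-1295/1209 d=2618/10881
  seg 3: a=3 b=545/1209 c=441/403 d=-991/2418
  seg 4: a=5 b=-109/1209 c=-550/403 d=550/1209
S(9/2) = 117961/25792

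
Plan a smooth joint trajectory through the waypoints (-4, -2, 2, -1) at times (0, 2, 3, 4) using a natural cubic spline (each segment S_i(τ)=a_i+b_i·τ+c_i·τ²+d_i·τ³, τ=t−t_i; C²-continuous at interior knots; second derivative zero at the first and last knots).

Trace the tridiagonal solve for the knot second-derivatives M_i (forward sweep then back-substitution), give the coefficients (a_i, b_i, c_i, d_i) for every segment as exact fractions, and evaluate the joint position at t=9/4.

  seg 0: a=-4 b=-15/23 c=0 d=19/46
  seg 1: a=-2 b=99/23 c=57/23 d=-64/23
  seg 2: a=2 b=21/23 c=-135/23 d=45/23
S(9/4) = -13/16

Δ: Δ0=1, Δ1=4, Δ2=-3
row 1: diag=6, rhs=18; c'=1/6, d'=3
row 2: denom=4−1·1/6=23/6; d'=(-42−1·3)/(23/6)=-270/23
back: M2=-270/23
back: M1=3−1/6·-270/23=114/23
M: M0=0, M1=114/23, M2=-270/23, M3=0
seg 0: a=-4, c=M0/2=0, d=(M1−M0)/(6·2)=19/46, b=Δ0−h0·(2M0+M1)/6=-15/23
seg 1: a=-2, c=M1/2=57/23, d=(M2−M1)/(6·1)=-64/23, b=Δ1−h1·(2M1+M2)/6=99/23
seg 2: a=2, c=M2/2=-135/23, d=(M3−M2)/(6·1)=45/23, b=Δ2−h2·(2M2+M3)/6=21/23
t_q=9/4 → seg 1, τ=1/4; S=-2+99/23·τ+57/23·τ²+-64/23·τ³=-13/16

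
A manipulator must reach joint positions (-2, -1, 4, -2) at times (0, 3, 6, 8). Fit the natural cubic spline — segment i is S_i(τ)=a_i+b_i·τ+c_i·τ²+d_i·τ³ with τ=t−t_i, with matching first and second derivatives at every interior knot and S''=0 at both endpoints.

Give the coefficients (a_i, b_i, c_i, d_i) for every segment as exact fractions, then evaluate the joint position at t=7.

Δ: Δ0=1/3, Δ1=5/3, Δ2=-3
row 1: diag=12, rhs=8; c'=1/4, d'=2/3
row 2: denom=10−3·1/4=37/4; d'=(-28−3·2/3)/(37/4)=-120/37
back: M2=-120/37
back: M1=2/3−1/4·-120/37=164/111
M: M0=0, M1=164/111, M2=-120/37, M3=0
seg 0: a=-2, c=M0/2=0, d=(M1−M0)/(6·3)=82/999, b=Δ0−h0·(2M0+M1)/6=-15/37
seg 1: a=-1, c=M1/2=82/111, d=(M2−M1)/(6·3)=-262/999, b=Δ1−h1·(2M1+M2)/6=67/37
seg 2: a=4, c=M2/2=-60/37, d=(M3−M2)/(6·2)=10/37, b=Δ2−h2·(2M2+M3)/6=-31/37
t_q=7 → seg 2, τ=1; S=4+-31/37·τ+-60/37·τ²+10/37·τ³=67/37

  seg 0: a=-2 b=-15/37 c=0 d=82/999
  seg 1: a=-1 b=67/37 c=82/111 d=-262/999
  seg 2: a=4 b=-31/37 c=-60/37 d=10/37
S(7) = 67/37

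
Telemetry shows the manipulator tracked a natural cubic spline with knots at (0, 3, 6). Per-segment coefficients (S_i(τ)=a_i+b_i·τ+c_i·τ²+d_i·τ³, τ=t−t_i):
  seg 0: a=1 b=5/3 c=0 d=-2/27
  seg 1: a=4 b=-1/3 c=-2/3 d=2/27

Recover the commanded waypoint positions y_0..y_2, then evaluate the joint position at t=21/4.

y_0=1 y_1=4 y_2=-1
S(21/4) = 23/32

y_0 = S_0(0) = a_0 = 1
y_1 = S_1(0) = a_1 = 4
y_2 = S_1(3) = -1
t_q=21/4 is in segment 1 (τ=9/4); S_1(τ)=23/32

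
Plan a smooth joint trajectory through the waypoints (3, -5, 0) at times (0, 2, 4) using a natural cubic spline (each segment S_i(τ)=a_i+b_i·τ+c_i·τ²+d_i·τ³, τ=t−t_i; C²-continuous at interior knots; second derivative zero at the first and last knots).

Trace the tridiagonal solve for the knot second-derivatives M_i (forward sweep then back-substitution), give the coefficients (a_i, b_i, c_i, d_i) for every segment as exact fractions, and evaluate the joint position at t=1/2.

Δ: Δ0=-4, Δ1=5/2
row 1: diag=8, rhs=39; c'=1/4, d'=39/8
back: M1=39/8
M: M0=0, M1=39/8, M2=0
seg 0: a=3, c=M0/2=0, d=(M1−M0)/(6·2)=13/32, b=Δ0−h0·(2M0+M1)/6=-45/8
seg 1: a=-5, c=M1/2=39/16, d=(M2−M1)/(6·2)=-13/32, b=Δ1−h1·(2M1+M2)/6=-3/4
t_q=1/2 → seg 0, τ=1/2; S=3+-45/8·τ+0·τ²+13/32·τ³=61/256

  seg 0: a=3 b=-45/8 c=0 d=13/32
  seg 1: a=-5 b=-3/4 c=39/16 d=-13/32
S(1/2) = 61/256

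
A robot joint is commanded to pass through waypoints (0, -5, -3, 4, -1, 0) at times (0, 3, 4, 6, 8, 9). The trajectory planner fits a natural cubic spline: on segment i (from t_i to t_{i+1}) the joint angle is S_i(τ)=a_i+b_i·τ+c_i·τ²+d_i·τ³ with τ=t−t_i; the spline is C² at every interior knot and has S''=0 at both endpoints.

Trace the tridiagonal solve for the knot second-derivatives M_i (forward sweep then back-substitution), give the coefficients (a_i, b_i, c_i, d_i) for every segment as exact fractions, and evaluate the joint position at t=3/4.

Δ: Δ0=-5/3, Δ1=2, Δ2=7/2, Δ3=-5/2, Δ4=1
row 1: diag=8, rhs=22; c'=1/8, d'=11/4
row 2: denom=6−1·1/8=47/8; d'=(9−1·11/4)/(47/8)=50/47
row 3: denom=8−2·16/47=344/47; d'=(-36−2·50/47)/(344/47)=-224/43
row 4: denom=6−2·47/172=469/86; d'=(21−2·-224/43)/(469/86)=386/67
back: M4=386/67
back: M3=-224/43−47/172·386/67=-909/134
back: M2=50/47−16/47·-909/134=226/67
back: M1=11/4−1/8·226/67=156/67
M: M0=0, M1=156/67, M2=226/67, M3=-909/134, M4=386/67, M5=0
seg 0: a=0, c=M0/2=0, d=(M1−M0)/(6·3)=26/201, b=Δ0−h0·(2M0+M1)/6=-569/201
seg 1: a=-5, c=M1/2=78/67, d=(M2−M1)/(6·1)=35/201, b=Δ1−h1·(2M1+M2)/6=133/201
seg 2: a=-3, c=M2/2=113/67, d=(M3−M2)/(6·2)=-1361/1608, b=Δ2−h2·(2M2+M3)/6=706/201
seg 3: a=4, c=M3/2=-909/268, d=(M4−M3)/(6·2)=1681/1608, b=Δ3−h3·(2M3+M4)/6=41/402
seg 4: a=-1, c=M4/2=193/67, d=(M5−M4)/(6·1)=-193/201, b=Δ4−h4·(2M4+M5)/6=-185/201
t_q=3/4 → seg 0, τ=3/4; S=0+-569/201·τ+0·τ²+26/201·τ³=-4435/2144

  seg 0: a=0 b=-569/201 c=0 d=26/201
  seg 1: a=-5 b=133/201 c=78/67 d=35/201
  seg 2: a=-3 b=706/201 c=113/67 d=-1361/1608
  seg 3: a=4 b=41/402 c=-909/268 d=1681/1608
  seg 4: a=-1 b=-185/201 c=193/67 d=-193/201
S(3/4) = -4435/2144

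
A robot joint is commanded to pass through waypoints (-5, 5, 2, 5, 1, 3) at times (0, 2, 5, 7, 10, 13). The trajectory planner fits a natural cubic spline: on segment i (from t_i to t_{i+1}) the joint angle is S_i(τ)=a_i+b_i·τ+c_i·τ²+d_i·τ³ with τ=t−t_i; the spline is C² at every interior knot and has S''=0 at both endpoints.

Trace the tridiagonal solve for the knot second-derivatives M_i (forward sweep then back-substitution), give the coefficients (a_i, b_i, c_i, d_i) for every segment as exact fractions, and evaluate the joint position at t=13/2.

  seg 0: a=-5 b=20998/3207 c=0 d=-4963/12828
  seg 1: a=5 b=6109/3207 c=-4963/2138 d=26035/57726
  seg 2: a=2 b=989/6414 c=5573/3207 d=-3415/6414
  seg 3: a=5 b=1531/2138 c=-4672/3207 d=14887/57726
  seg 4: a=1 b=-1135/1069 c=5543/6414 d=-5543/57726
S(13/2) = 74305/17104

Δ: Δ0=5, Δ1=-1, Δ2=3/2, Δ3=-4/3, Δ4=2/3
row 1: diag=10, rhs=-36; c'=3/10, d'=-18/5
row 2: denom=10−3·3/10=91/10; d'=(15−3·-18/5)/(91/10)=258/91
row 3: denom=10−2·20/91=870/91; d'=(-17−2·258/91)/(870/91)=-2063/870
row 4: denom=12−3·91/290=3207/290; d'=(12−3·-2063/870)/(3207/290)=5543/3207
back: M4=5543/3207
back: M3=-2063/870−91/290·5543/3207=-9344/3207
back: M2=258/91−20/91·-9344/3207=11146/3207
back: M1=-18/5−3/10·11146/3207=-4963/1069
M: M0=0, M1=-4963/1069, M2=11146/3207, M3=-9344/3207, M4=5543/3207, M5=0
seg 0: a=-5, c=M0/2=0, d=(M1−M0)/(6·2)=-4963/12828, b=Δ0−h0·(2M0+M1)/6=20998/3207
seg 1: a=5, c=M1/2=-4963/2138, d=(M2−M1)/(6·3)=26035/57726, b=Δ1−h1·(2M1+M2)/6=6109/3207
seg 2: a=2, c=M2/2=5573/3207, d=(M3−M2)/(6·2)=-3415/6414, b=Δ2−h2·(2M2+M3)/6=989/6414
seg 3: a=5, c=M3/2=-4672/3207, d=(M4−M3)/(6·3)=14887/57726, b=Δ3−h3·(2M3+M4)/6=1531/2138
seg 4: a=1, c=M4/2=5543/6414, d=(M5−M4)/(6·3)=-5543/57726, b=Δ4−h4·(2M4+M5)/6=-1135/1069
t_q=13/2 → seg 2, τ=3/2; S=2+989/6414·τ+5573/3207·τ²+-3415/6414·τ³=74305/17104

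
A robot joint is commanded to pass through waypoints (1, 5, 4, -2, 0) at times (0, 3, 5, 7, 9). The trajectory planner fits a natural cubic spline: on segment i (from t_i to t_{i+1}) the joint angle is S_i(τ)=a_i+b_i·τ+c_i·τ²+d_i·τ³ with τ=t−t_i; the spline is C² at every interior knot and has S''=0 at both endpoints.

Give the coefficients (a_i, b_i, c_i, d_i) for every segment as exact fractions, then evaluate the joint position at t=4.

Δ: Δ0=4/3, Δ1=-1/2, Δ2=-3, Δ3=1
row 1: diag=10, rhs=-11; c'=1/5, d'=-11/10
row 2: denom=8−2·1/5=38/5; d'=(-15−2·-11/10)/(38/5)=-32/19
row 3: denom=8−2·5/19=142/19; d'=(24−2·-32/19)/(142/19)=260/71
back: M3=260/71
back: M2=-32/19−5/19·260/71=-188/71
back: M1=-11/10−1/5·-188/71=-81/142
M: M0=0, M1=-81/142, M2=-188/71, M3=260/71, M4=0
seg 0: a=1, c=M0/2=0, d=(M1−M0)/(6·3)=-9/284, b=Δ0−h0·(2M0+M1)/6=1379/852
seg 1: a=5, c=M1/2=-81/284, d=(M2−M1)/(6·2)=-295/1704, b=Δ1−h1·(2M1+M2)/6=325/426
seg 2: a=4, c=M2/2=-94/71, d=(M3−M2)/(6·2)=112/213, b=Δ2−h2·(2M2+M3)/6=-523/213
seg 3: a=-2, c=M3/2=130/71, d=(M4−M3)/(6·2)=-65/213, b=Δ3−h3·(2M3+M4)/6=-307/213
t_q=4 → seg 1, τ=1; S=5+325/426·τ+-81/284·τ²+-295/1704·τ³=3013/568

  seg 0: a=1 b=1379/852 c=0 d=-9/284
  seg 1: a=5 b=325/426 c=-81/284 d=-295/1704
  seg 2: a=4 b=-523/213 c=-94/71 d=112/213
  seg 3: a=-2 b=-307/213 c=130/71 d=-65/213
S(4) = 3013/568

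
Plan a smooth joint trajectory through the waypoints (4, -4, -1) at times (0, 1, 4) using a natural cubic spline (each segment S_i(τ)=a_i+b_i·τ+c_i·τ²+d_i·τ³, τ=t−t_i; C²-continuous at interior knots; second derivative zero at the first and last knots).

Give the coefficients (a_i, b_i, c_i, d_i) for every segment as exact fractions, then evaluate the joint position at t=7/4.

Δ: Δ0=-8, Δ1=1
row 1: diag=8, rhs=54; c'=3/8, d'=27/4
back: M1=27/4
M: M0=0, M1=27/4, M2=0
seg 0: a=4, c=M0/2=0, d=(M1−M0)/(6·1)=9/8, b=Δ0−h0·(2M0+M1)/6=-73/8
seg 1: a=-4, c=M1/2=27/8, d=(M2−M1)/(6·3)=-3/8, b=Δ1−h1·(2M1+M2)/6=-23/4
t_q=7/4 → seg 1, τ=3/4; S=-4+-23/4·τ+27/8·τ²+-3/8·τ³=-3365/512

  seg 0: a=4 b=-73/8 c=0 d=9/8
  seg 1: a=-4 b=-23/4 c=27/8 d=-3/8
S(7/4) = -3365/512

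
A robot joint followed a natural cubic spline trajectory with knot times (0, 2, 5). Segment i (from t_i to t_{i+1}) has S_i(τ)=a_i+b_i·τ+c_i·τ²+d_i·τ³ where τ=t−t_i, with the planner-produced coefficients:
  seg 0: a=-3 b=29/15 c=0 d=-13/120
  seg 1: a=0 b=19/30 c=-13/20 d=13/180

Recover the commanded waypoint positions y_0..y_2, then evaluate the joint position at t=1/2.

y_0=-3 y_1=0 y_2=-2
S(1/2) = -131/64

y_0 = S_0(0) = a_0 = -3
y_1 = S_1(0) = a_1 = 0
y_2 = S_1(3) = -2
t_q=1/2 is in segment 0 (τ=1/2); S_0(τ)=-131/64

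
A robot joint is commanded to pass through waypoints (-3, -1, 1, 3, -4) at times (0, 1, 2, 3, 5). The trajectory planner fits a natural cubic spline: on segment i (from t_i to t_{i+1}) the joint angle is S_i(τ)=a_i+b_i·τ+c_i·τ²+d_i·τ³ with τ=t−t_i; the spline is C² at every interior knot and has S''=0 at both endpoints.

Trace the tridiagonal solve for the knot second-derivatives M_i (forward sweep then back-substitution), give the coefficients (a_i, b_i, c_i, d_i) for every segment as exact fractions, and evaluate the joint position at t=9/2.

  seg 0: a=-3 b=355/172 c=0 d=-11/172
  seg 1: a=-1 b=161/86 c=-33/172 d=55/172
  seg 2: a=1 b=421/172 c=33/43 d=-209/172
  seg 3: a=3 b=29/86 c=-495/172 d=165/344
S(9/2) = -3717/2752

Δ: Δ0=2, Δ1=2, Δ2=2, Δ3=-7/2
row 1: diag=4, rhs=0; c'=1/4, d'=0
row 2: denom=4−1·1/4=15/4; d'=(0−1·0)/(15/4)=0
row 3: denom=6−1·4/15=86/15; d'=(-33−1·0)/(86/15)=-495/86
back: M3=-495/86
back: M2=0−4/15·-495/86=66/43
back: M1=0−1/4·66/43=-33/86
M: M0=0, M1=-33/86, M2=66/43, M3=-495/86, M4=0
seg 0: a=-3, c=M0/2=0, d=(M1−M0)/(6·1)=-11/172, b=Δ0−h0·(2M0+M1)/6=355/172
seg 1: a=-1, c=M1/2=-33/172, d=(M2−M1)/(6·1)=55/172, b=Δ1−h1·(2M1+M2)/6=161/86
seg 2: a=1, c=M2/2=33/43, d=(M3−M2)/(6·1)=-209/172, b=Δ2−h2·(2M2+M3)/6=421/172
seg 3: a=3, c=M3/2=-495/172, d=(M4−M3)/(6·2)=165/344, b=Δ3−h3·(2M3+M4)/6=29/86
t_q=9/2 → seg 3, τ=3/2; S=3+29/86·τ+-495/172·τ²+165/344·τ³=-3717/2752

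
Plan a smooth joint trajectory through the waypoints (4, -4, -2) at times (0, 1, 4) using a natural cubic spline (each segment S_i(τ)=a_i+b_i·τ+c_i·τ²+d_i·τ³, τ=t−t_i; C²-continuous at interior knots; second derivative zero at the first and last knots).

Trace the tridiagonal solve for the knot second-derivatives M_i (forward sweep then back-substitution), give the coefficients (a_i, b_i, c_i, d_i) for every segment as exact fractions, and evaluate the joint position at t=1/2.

Δ: Δ0=-8, Δ1=2/3
row 1: diag=8, rhs=52; c'=3/8, d'=13/2
back: M1=13/2
M: M0=0, M1=13/2, M2=0
seg 0: a=4, c=M0/2=0, d=(M1−M0)/(6·1)=13/12, b=Δ0−h0·(2M0+M1)/6=-109/12
seg 1: a=-4, c=M1/2=13/4, d=(M2−M1)/(6·3)=-13/36, b=Δ1−h1·(2M1+M2)/6=-35/6
t_q=1/2 → seg 0, τ=1/2; S=4+-109/12·τ+0·τ²+13/12·τ³=-13/32

  seg 0: a=4 b=-109/12 c=0 d=13/12
  seg 1: a=-4 b=-35/6 c=13/4 d=-13/36
S(1/2) = -13/32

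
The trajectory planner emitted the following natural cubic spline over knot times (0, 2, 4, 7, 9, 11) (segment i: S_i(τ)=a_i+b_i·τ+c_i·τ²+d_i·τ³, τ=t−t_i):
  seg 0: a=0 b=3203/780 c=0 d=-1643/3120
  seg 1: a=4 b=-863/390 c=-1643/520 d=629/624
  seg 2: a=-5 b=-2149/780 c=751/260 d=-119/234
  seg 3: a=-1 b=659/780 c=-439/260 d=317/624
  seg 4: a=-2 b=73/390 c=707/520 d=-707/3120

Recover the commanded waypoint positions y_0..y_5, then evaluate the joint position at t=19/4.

y_0=0 y_1=4 y_2=-5 y_3=-1 y_4=-2 y_5=2
S(19/4) = -47059/8320

y_0 = S_0(0) = a_0 = 0
y_1 = S_1(0) = a_1 = 4
y_2 = S_2(0) = a_2 = -5
y_3 = S_3(0) = a_3 = -1
y_4 = S_4(0) = a_4 = -2
y_5 = S_4(2) = 2
t_q=19/4 is in segment 2 (τ=3/4); S_2(τ)=-47059/8320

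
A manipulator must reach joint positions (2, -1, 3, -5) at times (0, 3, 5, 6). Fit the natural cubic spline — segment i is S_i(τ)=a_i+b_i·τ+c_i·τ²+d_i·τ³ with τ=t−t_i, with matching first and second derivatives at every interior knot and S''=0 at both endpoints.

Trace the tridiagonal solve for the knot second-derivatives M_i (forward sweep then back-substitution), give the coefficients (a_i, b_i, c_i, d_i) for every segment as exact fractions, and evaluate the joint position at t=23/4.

Δ: Δ0=-1, Δ1=2, Δ2=-8
row 1: diag=10, rhs=18; c'=1/5, d'=9/5
row 2: denom=6−2·1/5=28/5; d'=(-60−2·9/5)/(28/5)=-159/14
back: M2=-159/14
back: M1=9/5−1/5·-159/14=57/14
M: M0=0, M1=57/14, M2=-159/14, M3=0
seg 0: a=2, c=M0/2=0, d=(M1−M0)/(6·3)=19/84, b=Δ0−h0·(2M0+M1)/6=-85/28
seg 1: a=-1, c=M1/2=57/28, d=(M2−M1)/(6·2)=-9/7, b=Δ1−h1·(2M1+M2)/6=43/14
seg 2: a=3, c=M2/2=-159/28, d=(M3−M2)/(6·1)=53/28, b=Δ2−h2·(2M2+M3)/6=-59/14
t_q=23/4 → seg 2, τ=3/4; S=3+-59/14·τ+-159/28·τ²+53/28·τ³=-4581/1792

  seg 0: a=2 b=-85/28 c=0 d=19/84
  seg 1: a=-1 b=43/14 c=57/28 d=-9/7
  seg 2: a=3 b=-59/14 c=-159/28 d=53/28
S(23/4) = -4581/1792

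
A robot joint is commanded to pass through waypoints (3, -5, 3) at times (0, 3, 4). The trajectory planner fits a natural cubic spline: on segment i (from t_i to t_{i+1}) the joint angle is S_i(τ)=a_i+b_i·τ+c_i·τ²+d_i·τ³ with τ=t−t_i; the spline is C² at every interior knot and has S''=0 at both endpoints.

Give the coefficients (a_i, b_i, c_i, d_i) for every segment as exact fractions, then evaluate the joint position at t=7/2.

Δ: Δ0=-8/3, Δ1=8
row 1: diag=8, rhs=64; c'=1/8, d'=8
back: M1=8
M: M0=0, M1=8, M2=0
seg 0: a=3, c=M0/2=0, d=(M1−M0)/(6·3)=4/9, b=Δ0−h0·(2M0+M1)/6=-20/3
seg 1: a=-5, c=M1/2=4, d=(M2−M1)/(6·1)=-4/3, b=Δ1−h1·(2M1+M2)/6=16/3
t_q=7/2 → seg 1, τ=1/2; S=-5+16/3·τ+4·τ²+-4/3·τ³=-3/2

  seg 0: a=3 b=-20/3 c=0 d=4/9
  seg 1: a=-5 b=16/3 c=4 d=-4/3
S(7/2) = -3/2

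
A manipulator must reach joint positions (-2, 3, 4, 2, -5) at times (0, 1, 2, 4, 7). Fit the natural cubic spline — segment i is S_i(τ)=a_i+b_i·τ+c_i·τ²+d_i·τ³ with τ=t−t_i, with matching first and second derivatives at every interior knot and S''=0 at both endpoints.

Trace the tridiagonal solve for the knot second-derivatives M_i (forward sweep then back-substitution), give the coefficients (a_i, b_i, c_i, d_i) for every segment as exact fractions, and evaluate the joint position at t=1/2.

Δ: Δ0=5, Δ1=1, Δ2=-1, Δ3=-7/3
row 1: diag=4, rhs=-24; c'=1/4, d'=-6
row 2: denom=6−1·1/4=23/4; d'=(-12−1·-6)/(23/4)=-24/23
row 3: denom=10−2·8/23=214/23; d'=(-8−2·-24/23)/(214/23)=-68/107
back: M3=-68/107
back: M2=-24/23−8/23·-68/107=-88/107
back: M1=-6−1/4·-88/107=-620/107
M: M0=0, M1=-620/107, M2=-88/107, M3=-68/107, M4=0
seg 0: a=-2, c=M0/2=0, d=(M1−M0)/(6·1)=-310/321, b=Δ0−h0·(2M0+M1)/6=1915/321
seg 1: a=3, c=M1/2=-310/107, d=(M2−M1)/(6·1)=266/321, b=Δ1−h1·(2M1+M2)/6=985/321
seg 2: a=4, c=M2/2=-44/107, d=(M3−M2)/(6·2)=5/321, b=Δ2−h2·(2M2+M3)/6=-77/321
seg 3: a=2, c=M3/2=-34/107, d=(M4−M3)/(6·3)=34/963, b=Δ3−h3·(2M3+M4)/6=-545/321
t_q=1/2 → seg 0, τ=1/2; S=-2+1915/321·τ+0·τ²+-310/321·τ³=369/428

  seg 0: a=-2 b=1915/321 c=0 d=-310/321
  seg 1: a=3 b=985/321 c=-310/107 d=266/321
  seg 2: a=4 b=-77/321 c=-44/107 d=5/321
  seg 3: a=2 b=-545/321 c=-34/107 d=34/963
S(1/2) = 369/428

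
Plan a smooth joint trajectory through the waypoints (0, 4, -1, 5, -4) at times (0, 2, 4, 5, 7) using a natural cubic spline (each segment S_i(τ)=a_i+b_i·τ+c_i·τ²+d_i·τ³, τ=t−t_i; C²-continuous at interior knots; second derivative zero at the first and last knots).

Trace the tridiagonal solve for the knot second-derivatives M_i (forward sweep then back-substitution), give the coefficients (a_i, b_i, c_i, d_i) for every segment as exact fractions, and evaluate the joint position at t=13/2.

  seg 0: a=0 b=1073/256 c=0 d=-561/1024
  seg 1: a=4 b=-305/128 c=-1683/512 d=1653/1024
  seg 2: a=-1 b=983/256 c=819/128 d=-1085/256
  seg 3: a=5 b=251/64 c=-1617/256 d=539/512
S(13/2) = 917/4096

Δ: Δ0=2, Δ1=-5/2, Δ2=6, Δ3=-9/2
row 1: diag=8, rhs=-27; c'=1/4, d'=-27/8
row 2: denom=6−2·1/4=11/2; d'=(51−2·-27/8)/(11/2)=21/2
row 3: denom=6−1·2/11=64/11; d'=(-63−1·21/2)/(64/11)=-1617/128
back: M3=-1617/128
back: M2=21/2−2/11·-1617/128=819/64
back: M1=-27/8−1/4·819/64=-1683/256
M: M0=0, M1=-1683/256, M2=819/64, M3=-1617/128, M4=0
seg 0: a=0, c=M0/2=0, d=(M1−M0)/(6·2)=-561/1024, b=Δ0−h0·(2M0+M1)/6=1073/256
seg 1: a=4, c=M1/2=-1683/512, d=(M2−M1)/(6·2)=1653/1024, b=Δ1−h1·(2M1+M2)/6=-305/128
seg 2: a=-1, c=M2/2=819/128, d=(M3−M2)/(6·1)=-1085/256, b=Δ2−h2·(2M2+M3)/6=983/256
seg 3: a=5, c=M3/2=-1617/256, d=(M4−M3)/(6·2)=539/512, b=Δ3−h3·(2M3+M4)/6=251/64
t_q=13/2 → seg 3, τ=3/2; S=5+251/64·τ+-1617/256·τ²+539/512·τ³=917/4096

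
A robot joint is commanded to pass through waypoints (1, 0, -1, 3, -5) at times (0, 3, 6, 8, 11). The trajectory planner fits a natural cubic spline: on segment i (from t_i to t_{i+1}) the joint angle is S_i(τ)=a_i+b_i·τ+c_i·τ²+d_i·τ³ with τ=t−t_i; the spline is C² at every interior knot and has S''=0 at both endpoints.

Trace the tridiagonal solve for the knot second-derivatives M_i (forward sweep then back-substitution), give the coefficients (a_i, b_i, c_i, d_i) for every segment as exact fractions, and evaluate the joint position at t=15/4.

  seg 0: a=1 b=-10/177 c=0 d=-49/1593
  seg 1: a=0 b=-157/177 c=-49/177 d=245/1593
  seg 2: a=-1 b=284/177 c=196/177 d=-161/354
  seg 3: a=3 b=34/59 c=-287/177 d=287/1593
S(15/4) = -2855/3776

Δ: Δ0=-1/3, Δ1=-1/3, Δ2=2, Δ3=-8/3
row 1: diag=12, rhs=0; c'=1/4, d'=0
row 2: denom=10−3·1/4=37/4; d'=(14−3·0)/(37/4)=56/37
row 3: denom=10−2·8/37=354/37; d'=(-28−2·56/37)/(354/37)=-574/177
back: M3=-574/177
back: M2=56/37−8/37·-574/177=392/177
back: M1=0−1/4·392/177=-98/177
M: M0=0, M1=-98/177, M2=392/177, M3=-574/177, M4=0
seg 0: a=1, c=M0/2=0, d=(M1−M0)/(6·3)=-49/1593, b=Δ0−h0·(2M0+M1)/6=-10/177
seg 1: a=0, c=M1/2=-49/177, d=(M2−M1)/(6·3)=245/1593, b=Δ1−h1·(2M1+M2)/6=-157/177
seg 2: a=-1, c=M2/2=196/177, d=(M3−M2)/(6·2)=-161/354, b=Δ2−h2·(2M2+M3)/6=284/177
seg 3: a=3, c=M3/2=-287/177, d=(M4−M3)/(6·3)=287/1593, b=Δ3−h3·(2M3+M4)/6=34/59
t_q=15/4 → seg 1, τ=3/4; S=0+-157/177·τ+-49/177·τ²+245/1593·τ³=-2855/3776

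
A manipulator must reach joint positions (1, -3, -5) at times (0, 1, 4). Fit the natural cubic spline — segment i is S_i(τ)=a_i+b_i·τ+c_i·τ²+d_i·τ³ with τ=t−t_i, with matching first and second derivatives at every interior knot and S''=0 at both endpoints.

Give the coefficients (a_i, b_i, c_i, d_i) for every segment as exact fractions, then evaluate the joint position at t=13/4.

Δ: Δ0=-4, Δ1=-2/3
row 1: diag=8, rhs=20; c'=3/8, d'=5/2
back: M1=5/2
M: M0=0, M1=5/2, M2=0
seg 0: a=1, c=M0/2=0, d=(M1−M0)/(6·1)=5/12, b=Δ0−h0·(2M0+M1)/6=-53/12
seg 1: a=-3, c=M1/2=5/4, d=(M2−M1)/(6·3)=-5/36, b=Δ1−h1·(2M1+M2)/6=-19/6
t_q=13/4 → seg 1, τ=9/4; S=-3+-19/6·τ+5/4·τ²+-5/36·τ³=-1377/256

  seg 0: a=1 b=-53/12 c=0 d=5/12
  seg 1: a=-3 b=-19/6 c=5/4 d=-5/36
S(13/4) = -1377/256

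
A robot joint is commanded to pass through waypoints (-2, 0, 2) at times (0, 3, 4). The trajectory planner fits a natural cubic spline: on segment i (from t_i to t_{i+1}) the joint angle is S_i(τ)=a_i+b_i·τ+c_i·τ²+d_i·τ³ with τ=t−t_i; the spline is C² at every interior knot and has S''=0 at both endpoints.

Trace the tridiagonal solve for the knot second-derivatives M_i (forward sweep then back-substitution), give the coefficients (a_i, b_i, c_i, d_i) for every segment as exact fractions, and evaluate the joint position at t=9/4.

  seg 0: a=-2 b=1/6 c=0 d=1/18
  seg 1: a=0 b=5/3 c=1/2 d=-1/6
S(9/4) = -127/128

Δ: Δ0=2/3, Δ1=2
row 1: diag=8, rhs=8; c'=1/8, d'=1
back: M1=1
M: M0=0, M1=1, M2=0
seg 0: a=-2, c=M0/2=0, d=(M1−M0)/(6·3)=1/18, b=Δ0−h0·(2M0+M1)/6=1/6
seg 1: a=0, c=M1/2=1/2, d=(M2−M1)/(6·1)=-1/6, b=Δ1−h1·(2M1+M2)/6=5/3
t_q=9/4 → seg 0, τ=9/4; S=-2+1/6·τ+0·τ²+1/18·τ³=-127/128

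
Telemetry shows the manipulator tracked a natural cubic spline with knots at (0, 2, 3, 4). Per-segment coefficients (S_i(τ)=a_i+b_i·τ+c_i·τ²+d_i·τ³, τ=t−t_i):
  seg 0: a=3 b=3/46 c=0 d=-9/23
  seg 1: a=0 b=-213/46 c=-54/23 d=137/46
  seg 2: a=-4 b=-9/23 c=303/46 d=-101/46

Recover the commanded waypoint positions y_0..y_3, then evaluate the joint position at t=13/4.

y_0 = S_0(0) = a_0 = 3
y_1 = S_1(0) = a_1 = 0
y_2 = S_2(0) = a_2 = -4
y_3 = S_2(1) = 0
t_q=13/4 is in segment 2 (τ=1/4); S_2(τ)=-10953/2944

y_0=3 y_1=0 y_2=-4 y_3=0
S(13/4) = -10953/2944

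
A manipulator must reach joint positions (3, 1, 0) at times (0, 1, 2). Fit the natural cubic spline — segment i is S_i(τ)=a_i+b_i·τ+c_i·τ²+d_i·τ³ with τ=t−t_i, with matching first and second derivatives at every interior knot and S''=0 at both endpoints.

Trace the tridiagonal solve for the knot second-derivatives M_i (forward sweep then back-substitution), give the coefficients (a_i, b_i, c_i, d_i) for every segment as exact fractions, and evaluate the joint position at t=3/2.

Δ: Δ0=-2, Δ1=-1
row 1: diag=4, rhs=6; c'=1/4, d'=3/2
back: M1=3/2
M: M0=0, M1=3/2, M2=0
seg 0: a=3, c=M0/2=0, d=(M1−M0)/(6·1)=1/4, b=Δ0−h0·(2M0+M1)/6=-9/4
seg 1: a=1, c=M1/2=3/4, d=(M2−M1)/(6·1)=-1/4, b=Δ1−h1·(2M1+M2)/6=-3/2
t_q=3/2 → seg 1, τ=1/2; S=1+-3/2·τ+3/4·τ²+-1/4·τ³=13/32

  seg 0: a=3 b=-9/4 c=0 d=1/4
  seg 1: a=1 b=-3/2 c=3/4 d=-1/4
S(3/2) = 13/32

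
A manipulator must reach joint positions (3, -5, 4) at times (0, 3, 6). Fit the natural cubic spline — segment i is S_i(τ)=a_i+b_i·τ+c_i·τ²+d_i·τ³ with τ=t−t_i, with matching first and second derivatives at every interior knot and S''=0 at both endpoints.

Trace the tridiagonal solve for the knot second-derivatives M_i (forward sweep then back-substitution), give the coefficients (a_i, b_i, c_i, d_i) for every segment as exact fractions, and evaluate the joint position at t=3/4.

Δ: Δ0=-8/3, Δ1=3
row 1: diag=12, rhs=34; c'=1/4, d'=17/6
back: M1=17/6
M: M0=0, M1=17/6, M2=0
seg 0: a=3, c=M0/2=0, d=(M1−M0)/(6·3)=17/108, b=Δ0−h0·(2M0+M1)/6=-49/12
seg 1: a=-5, c=M1/2=17/12, d=(M2−M1)/(6·3)=-17/108, b=Δ1−h1·(2M1+M2)/6=1/6
t_q=3/4 → seg 0, τ=3/4; S=3+-49/12·τ+0·τ²+17/108·τ³=1/256

  seg 0: a=3 b=-49/12 c=0 d=17/108
  seg 1: a=-5 b=1/6 c=17/12 d=-17/108
S(3/4) = 1/256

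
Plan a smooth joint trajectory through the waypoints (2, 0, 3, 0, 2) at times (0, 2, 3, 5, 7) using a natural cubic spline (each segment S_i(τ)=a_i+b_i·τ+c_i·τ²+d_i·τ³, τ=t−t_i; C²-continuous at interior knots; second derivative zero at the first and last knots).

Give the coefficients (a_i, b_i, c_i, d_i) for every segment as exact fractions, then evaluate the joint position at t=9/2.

  seg 0: a=2 b=-345/128 c=0 d=217/512
  seg 1: a=0 b=153/64 c=651/256 d=-495/256
  seg 2: a=3 b=429/256 c=-417/128 d=855/1024
  seg 3: a=0 b=-171/128 c=897/512 d=-299/1024
S(9/2) = 8205/8192

Δ: Δ0=-1, Δ1=3, Δ2=-3/2, Δ3=1
row 1: diag=6, rhs=24; c'=1/6, d'=4
row 2: denom=6−1·1/6=35/6; d'=(-27−1·4)/(35/6)=-186/35
row 3: denom=8−2·12/35=256/35; d'=(15−2·-186/35)/(256/35)=897/256
back: M3=897/256
back: M2=-186/35−12/35·897/256=-417/64
back: M1=4−1/6·-417/64=651/128
M: M0=0, M1=651/128, M2=-417/64, M3=897/256, M4=0
seg 0: a=2, c=M0/2=0, d=(M1−M0)/(6·2)=217/512, b=Δ0−h0·(2M0+M1)/6=-345/128
seg 1: a=0, c=M1/2=651/256, d=(M2−M1)/(6·1)=-495/256, b=Δ1−h1·(2M1+M2)/6=153/64
seg 2: a=3, c=M2/2=-417/128, d=(M3−M2)/(6·2)=855/1024, b=Δ2−h2·(2M2+M3)/6=429/256
seg 3: a=0, c=M3/2=897/512, d=(M4−M3)/(6·2)=-299/1024, b=Δ3−h3·(2M3+M4)/6=-171/128
t_q=9/2 → seg 2, τ=3/2; S=3+429/256·τ+-417/128·τ²+855/1024·τ³=8205/8192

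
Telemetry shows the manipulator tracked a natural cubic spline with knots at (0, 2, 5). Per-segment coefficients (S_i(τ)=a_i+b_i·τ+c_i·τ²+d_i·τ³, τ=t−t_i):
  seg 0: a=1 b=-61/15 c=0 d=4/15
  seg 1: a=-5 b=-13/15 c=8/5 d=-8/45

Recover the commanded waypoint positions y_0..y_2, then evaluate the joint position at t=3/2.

y_0=1 y_1=-5 y_2=2
S(3/2) = -21/5

y_0 = S_0(0) = a_0 = 1
y_1 = S_1(0) = a_1 = -5
y_2 = S_1(3) = 2
t_q=3/2 is in segment 0 (τ=3/2); S_0(τ)=-21/5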